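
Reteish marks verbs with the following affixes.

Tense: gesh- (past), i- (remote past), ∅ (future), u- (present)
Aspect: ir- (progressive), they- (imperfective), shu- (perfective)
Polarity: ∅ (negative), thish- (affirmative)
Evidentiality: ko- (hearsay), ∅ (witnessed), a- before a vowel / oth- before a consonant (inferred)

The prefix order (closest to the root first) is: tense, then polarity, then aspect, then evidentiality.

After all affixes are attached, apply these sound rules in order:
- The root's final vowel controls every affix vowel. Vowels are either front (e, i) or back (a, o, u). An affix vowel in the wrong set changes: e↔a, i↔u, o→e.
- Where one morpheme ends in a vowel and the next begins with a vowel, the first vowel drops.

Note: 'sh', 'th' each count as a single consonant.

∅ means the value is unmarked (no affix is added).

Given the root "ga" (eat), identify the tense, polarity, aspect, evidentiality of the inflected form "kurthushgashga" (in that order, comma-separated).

Segment: ko-ir-thish-gesh-ga.
tense: gesh- → past.
polarity: thish- → affirmative.
aspect: ir- → progressive.
evidentiality: ko- → hearsay.

past, affirmative, progressive, hearsay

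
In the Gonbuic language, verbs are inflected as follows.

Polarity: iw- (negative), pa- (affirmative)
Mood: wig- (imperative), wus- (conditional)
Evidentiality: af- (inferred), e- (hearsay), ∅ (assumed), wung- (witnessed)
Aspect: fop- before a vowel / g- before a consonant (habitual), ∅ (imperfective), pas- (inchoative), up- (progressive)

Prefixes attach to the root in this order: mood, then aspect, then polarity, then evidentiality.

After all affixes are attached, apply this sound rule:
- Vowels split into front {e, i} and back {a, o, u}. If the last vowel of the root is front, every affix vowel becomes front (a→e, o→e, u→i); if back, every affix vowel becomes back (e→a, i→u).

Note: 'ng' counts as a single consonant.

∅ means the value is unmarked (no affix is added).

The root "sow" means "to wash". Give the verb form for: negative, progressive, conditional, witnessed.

wunguwupwussow

Attach mood conditional wus- → wussow.
Attach aspect progressive up- → upwussow.
Attach polarity negative iw- → iwupwussow.
Attach evidentiality witnessed wung- → wungiwupwussow.
Apply vowel harmony: wungiwupwussow → wunguwupwussow.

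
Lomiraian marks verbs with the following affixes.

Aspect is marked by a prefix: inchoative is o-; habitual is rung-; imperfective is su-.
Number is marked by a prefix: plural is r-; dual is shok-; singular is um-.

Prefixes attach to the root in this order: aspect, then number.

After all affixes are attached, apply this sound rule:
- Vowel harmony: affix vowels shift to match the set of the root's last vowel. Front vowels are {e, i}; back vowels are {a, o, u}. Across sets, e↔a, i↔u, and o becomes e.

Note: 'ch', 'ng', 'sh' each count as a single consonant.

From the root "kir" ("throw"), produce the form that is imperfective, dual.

Attach aspect imperfective su- → sukir.
Attach number dual shok- → shoksukir.
Apply vowel harmony: shoksukir → sheksikir.

sheksikir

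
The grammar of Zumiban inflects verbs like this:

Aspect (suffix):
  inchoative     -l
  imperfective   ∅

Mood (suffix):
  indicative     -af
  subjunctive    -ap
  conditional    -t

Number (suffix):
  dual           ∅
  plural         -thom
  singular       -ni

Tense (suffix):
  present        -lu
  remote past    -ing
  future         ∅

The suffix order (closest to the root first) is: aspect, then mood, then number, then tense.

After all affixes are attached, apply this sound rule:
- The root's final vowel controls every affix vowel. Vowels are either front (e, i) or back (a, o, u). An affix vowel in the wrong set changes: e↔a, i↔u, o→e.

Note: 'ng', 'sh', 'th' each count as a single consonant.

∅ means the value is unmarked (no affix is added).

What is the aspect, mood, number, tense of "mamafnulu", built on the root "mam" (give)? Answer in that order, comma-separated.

Segment: mam-af-ni-lu.
aspect: ∅ → imperfective.
mood: -af → indicative.
number: -ni → singular.
tense: -lu → present.

imperfective, indicative, singular, present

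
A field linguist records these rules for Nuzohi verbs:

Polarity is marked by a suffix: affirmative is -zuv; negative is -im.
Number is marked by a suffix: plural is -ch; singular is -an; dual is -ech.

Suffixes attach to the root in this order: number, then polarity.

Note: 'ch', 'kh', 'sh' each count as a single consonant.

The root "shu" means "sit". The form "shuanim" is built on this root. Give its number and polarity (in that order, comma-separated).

Segment: shu-an-im.
number: -an → singular.
polarity: -im → negative.

singular, negative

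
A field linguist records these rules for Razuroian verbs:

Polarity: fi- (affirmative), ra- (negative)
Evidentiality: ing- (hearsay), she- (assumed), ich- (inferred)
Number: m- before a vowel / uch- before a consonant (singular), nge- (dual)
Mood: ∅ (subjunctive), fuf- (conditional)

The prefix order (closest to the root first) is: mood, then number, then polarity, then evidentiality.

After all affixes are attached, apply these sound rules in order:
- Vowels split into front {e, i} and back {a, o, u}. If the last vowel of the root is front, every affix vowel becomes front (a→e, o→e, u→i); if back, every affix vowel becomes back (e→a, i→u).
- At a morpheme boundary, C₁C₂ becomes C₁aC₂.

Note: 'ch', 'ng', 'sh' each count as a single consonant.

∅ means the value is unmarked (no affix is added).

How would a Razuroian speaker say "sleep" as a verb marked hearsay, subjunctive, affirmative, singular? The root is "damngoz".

mood = subjunctive: zero marking, form stays damngoz.
Attach number singular uch- (before consonant 'd') → uchdamngoz.
Attach polarity affirmative fi- → fiuchdamngoz.
Attach evidentiality hearsay ing- → ingfiuchdamngoz.
Apply vowel harmony: ingfiuchdamngoz → ungfuuchdamngoz.
Apply epenthesis: ungfuuchdamngoz → ungafuuchadamngoz.

ungafuuchadamngoz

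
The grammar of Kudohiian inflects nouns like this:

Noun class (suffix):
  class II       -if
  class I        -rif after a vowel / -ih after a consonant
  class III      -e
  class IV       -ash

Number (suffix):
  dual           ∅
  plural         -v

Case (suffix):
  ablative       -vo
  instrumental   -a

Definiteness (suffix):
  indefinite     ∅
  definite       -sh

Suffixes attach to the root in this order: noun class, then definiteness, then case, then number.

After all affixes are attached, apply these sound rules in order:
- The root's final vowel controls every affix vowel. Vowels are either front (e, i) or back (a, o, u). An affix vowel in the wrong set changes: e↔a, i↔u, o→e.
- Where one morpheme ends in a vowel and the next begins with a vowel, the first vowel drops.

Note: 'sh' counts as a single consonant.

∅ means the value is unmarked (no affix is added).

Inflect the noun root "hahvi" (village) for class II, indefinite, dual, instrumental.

hahvife

Attach noun class class II -if → hahviif.
definiteness = indefinite: zero marking, form stays hahviif.
Attach case instrumental -a → hahviifa.
number = dual: zero marking, form stays hahviifa.
Apply vowel harmony: hahviifa → hahviife.
Apply vowel deletion: hahviife → hahvife.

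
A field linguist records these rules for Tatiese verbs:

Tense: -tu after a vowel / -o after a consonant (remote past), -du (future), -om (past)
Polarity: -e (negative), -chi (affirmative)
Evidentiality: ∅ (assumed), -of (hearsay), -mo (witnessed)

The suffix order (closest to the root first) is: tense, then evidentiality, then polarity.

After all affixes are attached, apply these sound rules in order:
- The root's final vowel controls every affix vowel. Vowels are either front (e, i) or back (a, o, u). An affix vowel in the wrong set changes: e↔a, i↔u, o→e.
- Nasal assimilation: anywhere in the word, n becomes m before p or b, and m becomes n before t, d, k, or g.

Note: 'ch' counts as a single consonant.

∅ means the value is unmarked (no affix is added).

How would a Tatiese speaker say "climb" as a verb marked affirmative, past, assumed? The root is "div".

Attach tense past -om → divom.
evidentiality = assumed: zero marking, form stays divom.
Attach polarity affirmative -chi → divomchi.
Apply vowel harmony: divomchi → divemchi.
Nasal assimilation: no change.

divemchi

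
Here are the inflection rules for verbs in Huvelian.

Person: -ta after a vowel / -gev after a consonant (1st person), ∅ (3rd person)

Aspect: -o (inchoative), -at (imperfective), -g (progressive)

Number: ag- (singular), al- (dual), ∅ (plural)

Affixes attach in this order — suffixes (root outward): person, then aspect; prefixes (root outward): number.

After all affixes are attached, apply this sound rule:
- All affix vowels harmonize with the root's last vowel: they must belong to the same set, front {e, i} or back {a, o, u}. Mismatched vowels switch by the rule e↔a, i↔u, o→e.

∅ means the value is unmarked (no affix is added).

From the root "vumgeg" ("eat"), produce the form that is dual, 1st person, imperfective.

Attach person 1st person -gev (after consonant 'g') → vumgeggev.
Attach aspect imperfective -at → vumgeggevat.
Attach number dual al- → alvumgeggevat.
Apply vowel harmony: alvumgeggevat → elvumgeggevet.

elvumgeggevet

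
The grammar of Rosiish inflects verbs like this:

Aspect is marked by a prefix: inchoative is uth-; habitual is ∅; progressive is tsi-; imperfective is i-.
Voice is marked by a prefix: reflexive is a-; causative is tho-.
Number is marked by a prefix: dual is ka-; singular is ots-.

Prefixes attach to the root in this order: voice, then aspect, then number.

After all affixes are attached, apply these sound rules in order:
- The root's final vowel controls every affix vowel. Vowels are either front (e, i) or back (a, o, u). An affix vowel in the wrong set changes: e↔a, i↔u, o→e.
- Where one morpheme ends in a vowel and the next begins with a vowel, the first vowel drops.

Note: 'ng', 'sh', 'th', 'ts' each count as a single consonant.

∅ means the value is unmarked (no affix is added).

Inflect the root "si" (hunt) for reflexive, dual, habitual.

kesi

Attach voice reflexive a- → asi.
aspect = habitual: zero marking, form stays asi.
Attach number dual ka- → kaasi.
Apply vowel harmony: kaasi → keesi.
Apply vowel deletion: keesi → kesi.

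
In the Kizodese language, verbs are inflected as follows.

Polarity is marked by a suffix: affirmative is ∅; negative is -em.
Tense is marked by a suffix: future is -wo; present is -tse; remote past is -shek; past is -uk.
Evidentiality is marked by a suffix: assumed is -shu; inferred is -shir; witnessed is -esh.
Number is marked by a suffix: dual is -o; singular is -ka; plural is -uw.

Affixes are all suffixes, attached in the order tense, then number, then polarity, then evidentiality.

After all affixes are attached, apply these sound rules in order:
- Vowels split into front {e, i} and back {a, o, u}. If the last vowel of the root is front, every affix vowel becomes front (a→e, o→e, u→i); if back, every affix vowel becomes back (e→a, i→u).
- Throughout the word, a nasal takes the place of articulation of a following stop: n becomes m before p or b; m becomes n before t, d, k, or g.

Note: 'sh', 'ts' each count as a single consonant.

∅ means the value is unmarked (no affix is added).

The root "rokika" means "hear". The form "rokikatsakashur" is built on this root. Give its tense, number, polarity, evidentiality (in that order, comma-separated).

Segment: rokika-tse-ka-shir.
tense: -tse → present.
number: -ka → singular.
polarity: ∅ → affirmative.
evidentiality: -shir → inferred.

present, singular, affirmative, inferred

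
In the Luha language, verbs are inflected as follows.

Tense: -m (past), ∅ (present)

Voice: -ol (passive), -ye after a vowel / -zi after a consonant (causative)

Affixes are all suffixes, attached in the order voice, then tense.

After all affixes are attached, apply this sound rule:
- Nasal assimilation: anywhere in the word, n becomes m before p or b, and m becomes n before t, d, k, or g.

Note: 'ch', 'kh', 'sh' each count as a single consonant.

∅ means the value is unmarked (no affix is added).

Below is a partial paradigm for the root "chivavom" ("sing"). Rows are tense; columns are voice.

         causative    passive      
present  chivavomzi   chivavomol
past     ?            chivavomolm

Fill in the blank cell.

Attach voice causative -zi (after consonant 'm') → chivavomzi.
Attach tense past -m → chivavomzim.
Nasal assimilation: no change.

chivavomzim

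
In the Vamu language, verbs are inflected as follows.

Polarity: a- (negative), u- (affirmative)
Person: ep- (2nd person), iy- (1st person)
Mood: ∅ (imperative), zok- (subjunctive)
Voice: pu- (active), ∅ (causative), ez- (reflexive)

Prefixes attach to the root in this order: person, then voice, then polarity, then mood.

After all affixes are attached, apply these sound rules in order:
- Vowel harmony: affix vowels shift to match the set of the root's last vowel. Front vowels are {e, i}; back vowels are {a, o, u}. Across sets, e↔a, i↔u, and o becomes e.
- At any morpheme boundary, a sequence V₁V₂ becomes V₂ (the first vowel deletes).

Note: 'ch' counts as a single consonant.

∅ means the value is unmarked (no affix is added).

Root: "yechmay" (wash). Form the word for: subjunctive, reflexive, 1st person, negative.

Attach person 1st person iy- → iyyechmay.
Attach voice reflexive ez- → eziyyechmay.
Attach polarity negative a- → aeziyyechmay.
Attach mood subjunctive zok- → zokaeziyyechmay.
Apply vowel harmony: zokaeziyyechmay → zokaazuyyechmay.
Apply vowel deletion: zokaazuyyechmay → zokazuyyechmay.

zokazuyyechmay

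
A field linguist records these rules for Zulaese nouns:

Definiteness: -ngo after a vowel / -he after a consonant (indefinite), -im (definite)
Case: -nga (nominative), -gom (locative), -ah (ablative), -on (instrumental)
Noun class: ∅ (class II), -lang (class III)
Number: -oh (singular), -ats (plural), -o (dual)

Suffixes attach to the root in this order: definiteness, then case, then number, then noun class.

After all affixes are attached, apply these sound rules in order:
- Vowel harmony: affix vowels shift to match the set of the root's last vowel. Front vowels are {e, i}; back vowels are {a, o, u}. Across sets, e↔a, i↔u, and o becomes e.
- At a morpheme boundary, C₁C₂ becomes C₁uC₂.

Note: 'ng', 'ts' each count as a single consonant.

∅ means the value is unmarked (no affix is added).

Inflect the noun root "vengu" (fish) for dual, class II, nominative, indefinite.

Attach definiteness indefinite -ngo (after vowel 'u') → vengungo.
Attach case nominative -nga → vengungonga.
Attach number dual -o → vengungongao.
noun class = class II: zero marking, form stays vengungongao.
Vowel harmony: no change.
Epenthesis: no change.

vengungongao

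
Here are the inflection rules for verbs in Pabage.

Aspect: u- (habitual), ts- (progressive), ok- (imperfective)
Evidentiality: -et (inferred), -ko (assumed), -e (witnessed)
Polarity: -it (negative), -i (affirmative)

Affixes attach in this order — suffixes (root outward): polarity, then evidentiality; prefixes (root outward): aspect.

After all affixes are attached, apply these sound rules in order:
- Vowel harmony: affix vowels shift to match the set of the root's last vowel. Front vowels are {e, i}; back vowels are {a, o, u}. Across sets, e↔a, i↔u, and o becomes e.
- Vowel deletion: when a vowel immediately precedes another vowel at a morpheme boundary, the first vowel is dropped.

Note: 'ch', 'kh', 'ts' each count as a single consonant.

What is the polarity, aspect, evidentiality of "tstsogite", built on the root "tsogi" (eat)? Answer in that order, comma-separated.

negative, progressive, witnessed

Segment: ts-tsogi-it-e.
polarity: -it → negative.
aspect: ts- → progressive.
evidentiality: -e → witnessed.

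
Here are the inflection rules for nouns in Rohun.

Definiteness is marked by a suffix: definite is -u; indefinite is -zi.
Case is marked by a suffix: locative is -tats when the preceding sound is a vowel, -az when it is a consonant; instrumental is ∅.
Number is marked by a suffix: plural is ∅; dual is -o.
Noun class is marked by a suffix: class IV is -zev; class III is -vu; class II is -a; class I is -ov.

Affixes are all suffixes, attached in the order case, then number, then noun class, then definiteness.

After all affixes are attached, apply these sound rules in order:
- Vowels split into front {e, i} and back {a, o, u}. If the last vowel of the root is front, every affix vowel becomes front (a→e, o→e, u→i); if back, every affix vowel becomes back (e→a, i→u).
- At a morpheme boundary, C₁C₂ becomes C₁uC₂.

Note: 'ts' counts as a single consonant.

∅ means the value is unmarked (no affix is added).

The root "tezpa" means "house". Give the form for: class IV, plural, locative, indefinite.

Attach case locative -tats (after vowel 'a') → tezpatats.
number = plural: zero marking, form stays tezpatats.
Attach noun class class IV -zev → tezpatatszev.
Attach definiteness indefinite -zi → tezpatatszevzi.
Apply vowel harmony: tezpatatszevzi → tezpatatszavzu.
Apply epenthesis: tezpatatszavzu → tezpatatsuzavuzu.

tezpatatsuzavuzu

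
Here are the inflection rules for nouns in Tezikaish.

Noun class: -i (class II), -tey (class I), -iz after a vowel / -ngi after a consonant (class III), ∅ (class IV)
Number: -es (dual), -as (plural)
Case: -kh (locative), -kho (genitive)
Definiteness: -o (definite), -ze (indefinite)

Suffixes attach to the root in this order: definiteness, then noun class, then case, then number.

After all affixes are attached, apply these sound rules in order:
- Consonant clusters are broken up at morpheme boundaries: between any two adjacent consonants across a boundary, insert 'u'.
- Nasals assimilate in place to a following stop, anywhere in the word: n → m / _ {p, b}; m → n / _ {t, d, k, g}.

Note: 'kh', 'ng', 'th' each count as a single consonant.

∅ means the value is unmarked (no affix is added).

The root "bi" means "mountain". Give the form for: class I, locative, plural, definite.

bioteyukhas

Attach definiteness definite -o → bio.
Attach noun class class I -tey → biotey.
Attach case locative -kh → bioteykh.
Attach number plural -as → bioteykhas.
Apply epenthesis: bioteykhas → bioteyukhas.
Nasal assimilation: no change.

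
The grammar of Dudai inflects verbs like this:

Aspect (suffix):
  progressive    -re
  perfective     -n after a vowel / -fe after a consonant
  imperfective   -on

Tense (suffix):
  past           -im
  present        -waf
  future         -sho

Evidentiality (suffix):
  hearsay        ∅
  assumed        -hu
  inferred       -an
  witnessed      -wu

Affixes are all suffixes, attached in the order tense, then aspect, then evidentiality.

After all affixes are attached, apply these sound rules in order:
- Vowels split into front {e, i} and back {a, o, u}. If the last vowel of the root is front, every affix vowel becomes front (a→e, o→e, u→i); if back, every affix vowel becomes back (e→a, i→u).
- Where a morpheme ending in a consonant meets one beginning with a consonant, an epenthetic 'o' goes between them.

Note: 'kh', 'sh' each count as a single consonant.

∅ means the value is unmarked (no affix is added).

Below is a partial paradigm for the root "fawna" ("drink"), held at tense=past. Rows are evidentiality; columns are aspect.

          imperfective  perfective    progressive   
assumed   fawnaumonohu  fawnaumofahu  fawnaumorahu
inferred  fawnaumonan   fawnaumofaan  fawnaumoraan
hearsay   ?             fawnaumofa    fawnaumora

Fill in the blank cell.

Attach tense past -im → fawnaim.
Attach aspect imperfective -on → fawnaimon.
evidentiality = hearsay: zero marking, form stays fawnaimon.
Apply vowel harmony: fawnaimon → fawnaumon.
Epenthesis: no change.

fawnaumon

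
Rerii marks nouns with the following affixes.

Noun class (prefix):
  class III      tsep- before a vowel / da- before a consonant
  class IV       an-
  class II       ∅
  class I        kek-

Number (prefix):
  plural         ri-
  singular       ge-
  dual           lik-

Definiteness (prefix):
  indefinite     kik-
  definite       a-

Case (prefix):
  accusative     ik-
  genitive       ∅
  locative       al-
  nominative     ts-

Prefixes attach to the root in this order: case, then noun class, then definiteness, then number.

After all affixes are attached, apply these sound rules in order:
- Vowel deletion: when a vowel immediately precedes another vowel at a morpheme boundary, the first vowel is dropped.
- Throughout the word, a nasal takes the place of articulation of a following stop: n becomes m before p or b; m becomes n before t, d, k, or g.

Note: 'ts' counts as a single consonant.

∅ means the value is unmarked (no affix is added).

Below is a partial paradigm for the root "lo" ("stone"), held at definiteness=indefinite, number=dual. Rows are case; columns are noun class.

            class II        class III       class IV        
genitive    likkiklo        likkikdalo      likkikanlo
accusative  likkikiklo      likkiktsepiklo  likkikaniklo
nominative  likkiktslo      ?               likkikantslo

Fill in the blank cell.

Attach case nominative ts- → tslo.
Attach noun class class III da- (before consonant 'ts') → datslo.
Attach definiteness indefinite kik- → kikdatslo.
Attach number dual lik- → likkikdatslo.
Vowel deletion: no change.
Nasal assimilation: no change.

likkikdatslo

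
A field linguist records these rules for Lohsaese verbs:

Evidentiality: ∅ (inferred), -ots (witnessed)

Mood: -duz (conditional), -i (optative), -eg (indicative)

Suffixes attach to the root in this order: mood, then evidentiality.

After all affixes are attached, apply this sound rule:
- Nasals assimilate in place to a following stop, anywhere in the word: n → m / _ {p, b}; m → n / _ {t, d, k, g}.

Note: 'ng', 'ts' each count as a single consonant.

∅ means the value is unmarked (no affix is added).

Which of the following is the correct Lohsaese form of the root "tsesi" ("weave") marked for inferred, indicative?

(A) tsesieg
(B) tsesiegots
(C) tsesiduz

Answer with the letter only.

A

Attach mood indicative -eg → tsesieg.
evidentiality = inferred: zero marking, form stays tsesieg.
Nasal assimilation: no change.
So the correct form is tsesieg, option (A).
(B) tsesiegots is wrong: it uses witnessed instead of inferred for evidentiality.
(C) tsesiduz is wrong: it uses conditional instead of indicative for mood.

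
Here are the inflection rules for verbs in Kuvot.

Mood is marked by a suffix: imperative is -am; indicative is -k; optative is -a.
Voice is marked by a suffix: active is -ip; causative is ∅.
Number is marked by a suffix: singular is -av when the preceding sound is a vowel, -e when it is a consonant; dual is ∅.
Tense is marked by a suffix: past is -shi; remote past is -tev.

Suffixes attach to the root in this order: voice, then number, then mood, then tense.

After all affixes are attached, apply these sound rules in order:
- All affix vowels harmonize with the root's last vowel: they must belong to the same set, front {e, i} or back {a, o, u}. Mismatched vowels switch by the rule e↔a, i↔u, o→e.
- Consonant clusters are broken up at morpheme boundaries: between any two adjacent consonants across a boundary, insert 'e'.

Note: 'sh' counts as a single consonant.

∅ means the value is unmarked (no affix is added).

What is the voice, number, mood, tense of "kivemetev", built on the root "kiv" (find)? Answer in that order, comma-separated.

causative, dual, imperative, remote past

Segment: kiv-am-tev.
voice: ∅ → causative.
number: ∅ → dual.
mood: -am → imperative.
tense: -tev → remote past.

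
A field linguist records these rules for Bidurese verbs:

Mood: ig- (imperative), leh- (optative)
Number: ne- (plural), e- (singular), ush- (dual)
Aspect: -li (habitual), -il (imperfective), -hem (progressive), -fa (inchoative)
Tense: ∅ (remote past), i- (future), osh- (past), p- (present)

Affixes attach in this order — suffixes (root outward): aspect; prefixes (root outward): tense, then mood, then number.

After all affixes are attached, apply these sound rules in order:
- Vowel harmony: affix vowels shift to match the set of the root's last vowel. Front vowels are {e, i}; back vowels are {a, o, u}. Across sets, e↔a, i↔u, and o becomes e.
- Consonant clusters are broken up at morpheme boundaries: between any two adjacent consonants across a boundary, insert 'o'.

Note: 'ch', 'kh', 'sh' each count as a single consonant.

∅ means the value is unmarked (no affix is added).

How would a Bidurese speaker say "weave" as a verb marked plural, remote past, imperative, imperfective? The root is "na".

tense = remote past: zero marking, form stays na.
Attach mood imperative ig- → igna.
Attach aspect imperfective -il → ignail.
Attach number plural ne- → neignail.
Apply vowel harmony: neignail → naugnaul.
Apply epenthesis: naugnaul → naugonaul.

naugonaul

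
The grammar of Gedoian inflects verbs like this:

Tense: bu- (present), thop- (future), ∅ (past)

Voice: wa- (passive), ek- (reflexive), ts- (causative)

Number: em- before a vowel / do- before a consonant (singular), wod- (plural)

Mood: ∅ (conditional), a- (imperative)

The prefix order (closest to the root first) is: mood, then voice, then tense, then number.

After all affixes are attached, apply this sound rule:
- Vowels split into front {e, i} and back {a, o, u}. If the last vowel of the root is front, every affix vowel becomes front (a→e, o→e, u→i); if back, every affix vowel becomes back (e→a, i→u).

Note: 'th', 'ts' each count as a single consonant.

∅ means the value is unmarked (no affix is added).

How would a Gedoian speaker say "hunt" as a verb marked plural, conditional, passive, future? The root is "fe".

mood = conditional: zero marking, form stays fe.
Attach voice passive wa- → wafe.
Attach tense future thop- → thopwafe.
Attach number plural wod- → wodthopwafe.
Apply vowel harmony: wodthopwafe → wedthepwefe.

wedthepwefe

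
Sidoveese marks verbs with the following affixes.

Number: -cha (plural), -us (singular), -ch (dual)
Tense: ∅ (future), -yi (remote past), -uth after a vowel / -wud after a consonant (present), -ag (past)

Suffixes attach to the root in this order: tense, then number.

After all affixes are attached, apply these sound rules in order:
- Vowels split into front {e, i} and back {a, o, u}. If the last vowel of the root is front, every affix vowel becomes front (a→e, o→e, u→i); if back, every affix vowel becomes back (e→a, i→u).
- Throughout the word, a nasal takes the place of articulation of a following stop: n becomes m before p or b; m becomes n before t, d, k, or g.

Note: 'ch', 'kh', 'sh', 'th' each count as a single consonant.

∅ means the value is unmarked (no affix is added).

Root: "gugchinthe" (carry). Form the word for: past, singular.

gugchintheegis

Attach tense past -ag → gugchintheag.
Attach number singular -us → gugchintheagus.
Apply vowel harmony: gugchintheagus → gugchintheegis.
Nasal assimilation: no change.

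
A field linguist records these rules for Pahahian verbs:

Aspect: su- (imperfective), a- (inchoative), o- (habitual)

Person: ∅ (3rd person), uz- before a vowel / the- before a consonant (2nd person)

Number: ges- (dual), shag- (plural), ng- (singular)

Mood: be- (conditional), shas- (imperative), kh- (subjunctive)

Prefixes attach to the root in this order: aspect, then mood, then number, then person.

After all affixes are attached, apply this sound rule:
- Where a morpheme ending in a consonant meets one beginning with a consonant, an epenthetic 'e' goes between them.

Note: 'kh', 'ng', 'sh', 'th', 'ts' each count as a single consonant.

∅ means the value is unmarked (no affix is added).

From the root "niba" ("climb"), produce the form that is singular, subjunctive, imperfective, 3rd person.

ngekhesuniba

Attach aspect imperfective su- → suniba.
Attach mood subjunctive kh- → khsuniba.
Attach number singular ng- → ngkhsuniba.
person = 3rd person: zero marking, form stays ngkhsuniba.
Apply epenthesis: ngkhsuniba → ngekhesuniba.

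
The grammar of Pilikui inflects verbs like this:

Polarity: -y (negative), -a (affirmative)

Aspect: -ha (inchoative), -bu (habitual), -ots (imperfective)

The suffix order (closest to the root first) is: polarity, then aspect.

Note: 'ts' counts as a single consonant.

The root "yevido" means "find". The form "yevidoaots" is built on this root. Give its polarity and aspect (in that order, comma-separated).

Segment: yevido-a-ots.
polarity: -a → affirmative.
aspect: -ots → imperfective.

affirmative, imperfective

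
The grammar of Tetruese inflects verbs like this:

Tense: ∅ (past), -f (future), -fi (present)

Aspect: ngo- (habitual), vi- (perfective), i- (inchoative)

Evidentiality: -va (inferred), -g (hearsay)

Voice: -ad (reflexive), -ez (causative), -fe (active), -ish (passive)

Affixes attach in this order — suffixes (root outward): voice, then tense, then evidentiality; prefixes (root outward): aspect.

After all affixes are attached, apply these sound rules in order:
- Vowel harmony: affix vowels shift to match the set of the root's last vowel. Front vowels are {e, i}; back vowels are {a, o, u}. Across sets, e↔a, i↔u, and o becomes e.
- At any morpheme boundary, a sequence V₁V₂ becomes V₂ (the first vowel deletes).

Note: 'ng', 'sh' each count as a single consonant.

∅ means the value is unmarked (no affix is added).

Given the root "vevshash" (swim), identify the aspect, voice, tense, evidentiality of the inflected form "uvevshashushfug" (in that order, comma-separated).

Segment: i-vevshash-ish-fi-g.
aspect: i- → inchoative.
voice: -ish → passive.
tense: -fi → present.
evidentiality: -g → hearsay.

inchoative, passive, present, hearsay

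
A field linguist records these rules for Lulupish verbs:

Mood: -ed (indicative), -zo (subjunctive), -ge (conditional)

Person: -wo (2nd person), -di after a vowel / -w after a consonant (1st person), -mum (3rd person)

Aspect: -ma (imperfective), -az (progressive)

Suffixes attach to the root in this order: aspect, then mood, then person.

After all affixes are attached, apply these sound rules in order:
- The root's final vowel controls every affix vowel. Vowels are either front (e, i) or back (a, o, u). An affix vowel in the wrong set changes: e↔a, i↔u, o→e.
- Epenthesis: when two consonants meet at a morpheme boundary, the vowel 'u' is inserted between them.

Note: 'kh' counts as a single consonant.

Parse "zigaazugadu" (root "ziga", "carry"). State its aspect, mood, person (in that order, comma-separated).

progressive, conditional, 1st person

Segment: ziga-az-ge-di.
aspect: -az → progressive.
mood: -ge → conditional.
person: -di/w → 1st person.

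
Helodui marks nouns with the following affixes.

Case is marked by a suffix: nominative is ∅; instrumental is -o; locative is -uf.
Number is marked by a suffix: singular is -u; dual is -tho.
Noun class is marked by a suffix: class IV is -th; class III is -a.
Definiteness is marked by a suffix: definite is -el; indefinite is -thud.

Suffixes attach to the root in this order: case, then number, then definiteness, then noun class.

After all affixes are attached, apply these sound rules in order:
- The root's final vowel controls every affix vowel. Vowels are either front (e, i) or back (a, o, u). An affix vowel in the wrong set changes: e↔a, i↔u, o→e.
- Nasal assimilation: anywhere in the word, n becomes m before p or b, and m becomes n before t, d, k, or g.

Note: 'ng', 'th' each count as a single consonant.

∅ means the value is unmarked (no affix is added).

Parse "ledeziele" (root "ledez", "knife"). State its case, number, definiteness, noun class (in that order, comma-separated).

Segment: ledez-u-el-a.
case: ∅ → nominative.
number: -u → singular.
definiteness: -el → definite.
noun class: -a → class III.

nominative, singular, definite, class III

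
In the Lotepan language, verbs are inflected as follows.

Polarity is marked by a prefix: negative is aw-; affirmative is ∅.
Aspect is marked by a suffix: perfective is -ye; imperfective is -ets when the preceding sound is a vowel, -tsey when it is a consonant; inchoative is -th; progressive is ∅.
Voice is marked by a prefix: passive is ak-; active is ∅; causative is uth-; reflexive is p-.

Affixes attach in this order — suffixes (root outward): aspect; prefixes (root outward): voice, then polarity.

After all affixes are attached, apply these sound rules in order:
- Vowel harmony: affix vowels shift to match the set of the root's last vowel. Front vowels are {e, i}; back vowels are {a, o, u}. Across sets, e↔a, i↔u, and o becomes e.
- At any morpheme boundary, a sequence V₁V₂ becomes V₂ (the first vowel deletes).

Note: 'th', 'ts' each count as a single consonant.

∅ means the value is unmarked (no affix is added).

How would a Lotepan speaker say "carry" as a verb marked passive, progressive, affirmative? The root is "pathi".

aspect = progressive: zero marking, form stays pathi.
Attach voice passive ak- → akpathi.
polarity = affirmative: zero marking, form stays akpathi.
Apply vowel harmony: akpathi → ekpathi.
Vowel deletion: no change.

ekpathi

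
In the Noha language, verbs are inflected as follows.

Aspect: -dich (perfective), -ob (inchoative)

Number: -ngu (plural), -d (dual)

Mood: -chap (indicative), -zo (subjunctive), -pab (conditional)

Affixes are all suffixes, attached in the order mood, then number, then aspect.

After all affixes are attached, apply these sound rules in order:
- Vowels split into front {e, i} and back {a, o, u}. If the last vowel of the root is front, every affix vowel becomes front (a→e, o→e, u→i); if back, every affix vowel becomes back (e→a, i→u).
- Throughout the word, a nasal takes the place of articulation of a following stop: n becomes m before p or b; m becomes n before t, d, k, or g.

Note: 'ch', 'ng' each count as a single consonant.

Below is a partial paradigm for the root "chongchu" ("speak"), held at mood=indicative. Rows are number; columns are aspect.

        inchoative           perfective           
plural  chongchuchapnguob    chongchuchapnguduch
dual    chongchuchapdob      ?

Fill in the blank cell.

chongchuchapdduch

Attach mood indicative -chap → chongchuchap.
Attach number dual -d → chongchuchapd.
Attach aspect perfective -dich → chongchuchapddich.
Apply vowel harmony: chongchuchapddich → chongchuchapdduch.
Nasal assimilation: no change.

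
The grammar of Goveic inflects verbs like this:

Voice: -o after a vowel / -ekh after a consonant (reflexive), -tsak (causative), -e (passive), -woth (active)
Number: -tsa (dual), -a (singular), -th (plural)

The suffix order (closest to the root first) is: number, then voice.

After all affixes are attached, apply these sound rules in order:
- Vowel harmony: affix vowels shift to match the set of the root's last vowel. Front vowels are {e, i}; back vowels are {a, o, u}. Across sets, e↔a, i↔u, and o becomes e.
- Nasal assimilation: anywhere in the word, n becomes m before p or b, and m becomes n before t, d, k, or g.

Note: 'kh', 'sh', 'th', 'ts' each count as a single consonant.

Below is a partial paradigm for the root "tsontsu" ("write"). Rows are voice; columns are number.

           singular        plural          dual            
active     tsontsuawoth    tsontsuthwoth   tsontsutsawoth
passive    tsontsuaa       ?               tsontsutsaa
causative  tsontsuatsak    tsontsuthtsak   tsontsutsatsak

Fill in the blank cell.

Attach number plural -th → tsontsuth.
Attach voice passive -e → tsontsuthe.
Apply vowel harmony: tsontsuthe → tsontsutha.
Nasal assimilation: no change.

tsontsutha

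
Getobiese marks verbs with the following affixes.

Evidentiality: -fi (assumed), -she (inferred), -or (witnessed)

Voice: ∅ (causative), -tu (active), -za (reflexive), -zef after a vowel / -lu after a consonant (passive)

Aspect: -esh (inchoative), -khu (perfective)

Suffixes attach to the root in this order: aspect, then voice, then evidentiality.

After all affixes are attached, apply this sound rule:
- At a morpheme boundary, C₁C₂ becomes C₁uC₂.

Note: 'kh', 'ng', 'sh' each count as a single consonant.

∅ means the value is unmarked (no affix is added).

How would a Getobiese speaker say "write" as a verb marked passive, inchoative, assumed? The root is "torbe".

torbeeshulufi

Attach aspect inchoative -esh → torbeesh.
Attach voice passive -lu (after consonant 'sh') → torbeeshlu.
Attach evidentiality assumed -fi → torbeeshlufi.
Apply epenthesis: torbeeshlufi → torbeeshulufi.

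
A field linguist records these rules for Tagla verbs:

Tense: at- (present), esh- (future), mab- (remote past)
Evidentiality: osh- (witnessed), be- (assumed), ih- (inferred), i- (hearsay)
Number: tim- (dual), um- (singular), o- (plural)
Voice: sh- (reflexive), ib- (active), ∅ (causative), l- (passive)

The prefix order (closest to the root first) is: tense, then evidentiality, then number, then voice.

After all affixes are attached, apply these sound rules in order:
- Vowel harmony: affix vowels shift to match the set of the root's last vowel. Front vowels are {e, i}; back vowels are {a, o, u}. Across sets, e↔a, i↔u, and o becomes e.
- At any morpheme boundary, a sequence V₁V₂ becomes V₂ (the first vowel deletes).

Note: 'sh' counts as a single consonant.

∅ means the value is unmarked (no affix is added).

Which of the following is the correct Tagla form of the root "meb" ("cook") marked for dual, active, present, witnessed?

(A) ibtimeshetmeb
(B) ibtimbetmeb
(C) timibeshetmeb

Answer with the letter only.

A

Attach tense present at- → atmeb.
Attach evidentiality witnessed osh- → oshatmeb.
Attach number dual tim- → timoshatmeb.
Attach voice active ib- → ibtimoshatmeb.
Apply vowel harmony: ibtimoshatmeb → ibtimeshetmeb.
Vowel deletion: no change.
So the correct form is ibtimeshetmeb, option (A).
(B) ibtimbetmeb is wrong: it uses assumed instead of witnessed for evidentiality.
(C) timibeshetmeb is wrong: it has the affixes in the wrong order.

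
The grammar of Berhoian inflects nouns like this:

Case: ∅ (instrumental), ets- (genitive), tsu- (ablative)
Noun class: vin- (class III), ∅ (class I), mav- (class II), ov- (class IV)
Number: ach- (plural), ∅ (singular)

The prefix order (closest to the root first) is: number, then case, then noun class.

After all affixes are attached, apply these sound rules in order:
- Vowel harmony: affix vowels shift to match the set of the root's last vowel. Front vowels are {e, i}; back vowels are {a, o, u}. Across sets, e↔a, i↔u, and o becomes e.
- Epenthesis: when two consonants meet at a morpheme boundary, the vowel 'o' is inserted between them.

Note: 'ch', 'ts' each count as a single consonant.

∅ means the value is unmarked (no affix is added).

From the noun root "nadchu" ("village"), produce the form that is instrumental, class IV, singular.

number = singular: zero marking, form stays nadchu.
case = instrumental: zero marking, form stays nadchu.
Attach noun class class IV ov- → ovnadchu.
Vowel harmony: no change.
Apply epenthesis: ovnadchu → ovonadchu.

ovonadchu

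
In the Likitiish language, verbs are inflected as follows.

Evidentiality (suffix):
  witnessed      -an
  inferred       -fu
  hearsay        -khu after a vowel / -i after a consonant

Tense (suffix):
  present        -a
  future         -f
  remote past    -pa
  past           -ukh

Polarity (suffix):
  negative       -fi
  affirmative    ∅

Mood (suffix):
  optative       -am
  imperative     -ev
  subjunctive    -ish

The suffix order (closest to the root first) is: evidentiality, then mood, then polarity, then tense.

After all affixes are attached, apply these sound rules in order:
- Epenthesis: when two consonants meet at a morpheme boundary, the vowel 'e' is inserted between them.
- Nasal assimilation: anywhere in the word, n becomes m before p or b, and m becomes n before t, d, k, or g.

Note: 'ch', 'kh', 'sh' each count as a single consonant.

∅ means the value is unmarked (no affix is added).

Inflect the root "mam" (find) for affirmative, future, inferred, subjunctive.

mamefuishef

Attach evidentiality inferred -fu → mamfu.
Attach mood subjunctive -ish → mamfuish.
polarity = affirmative: zero marking, form stays mamfuish.
Attach tense future -f → mamfuishf.
Apply epenthesis: mamfuishf → mamefuishef.
Nasal assimilation: no change.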